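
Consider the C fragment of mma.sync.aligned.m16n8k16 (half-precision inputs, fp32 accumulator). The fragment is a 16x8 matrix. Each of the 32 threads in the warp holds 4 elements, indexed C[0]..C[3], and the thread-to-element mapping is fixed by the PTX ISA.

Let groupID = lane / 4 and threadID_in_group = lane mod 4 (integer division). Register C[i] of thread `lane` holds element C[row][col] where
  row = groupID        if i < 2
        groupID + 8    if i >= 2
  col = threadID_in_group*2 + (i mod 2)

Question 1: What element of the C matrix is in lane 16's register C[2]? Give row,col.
12,0

L=16=>grp=16>>2=4, tig=16&3=0
[2]=>row 4+8=12  col 0·2+0=0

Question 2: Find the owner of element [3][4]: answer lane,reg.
r:3=>grp=3,rB=0  c:4=>tig=2,lo=0
L=3*4+2=14  i=0*2+0=0

14,0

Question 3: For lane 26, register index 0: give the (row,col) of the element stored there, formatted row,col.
26: gid=6,tid=2
[0] (6+0,2*2+0) = (6,4)

6,4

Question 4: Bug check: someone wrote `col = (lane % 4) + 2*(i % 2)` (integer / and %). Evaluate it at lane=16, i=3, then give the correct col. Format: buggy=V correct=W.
`(lane % 4) + 2*(i % 2)`[16,3]->2
16: g=4,t=0
[3] (4+8,0*2+1) = (12,1)
col: 2 vs 1

buggy=2 correct=1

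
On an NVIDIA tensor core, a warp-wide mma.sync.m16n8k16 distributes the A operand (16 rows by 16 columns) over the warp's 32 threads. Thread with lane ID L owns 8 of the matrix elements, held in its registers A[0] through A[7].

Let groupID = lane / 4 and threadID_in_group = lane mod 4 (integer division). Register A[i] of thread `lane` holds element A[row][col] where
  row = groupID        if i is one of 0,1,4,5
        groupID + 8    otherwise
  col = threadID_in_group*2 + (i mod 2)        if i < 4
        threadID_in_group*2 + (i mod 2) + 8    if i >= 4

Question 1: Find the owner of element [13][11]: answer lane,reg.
r=13→G=5,rhi=1  c=11→chi=1,T=1,p=1
L=5*4+1=21  i=1*4+1*2+1=7

21,7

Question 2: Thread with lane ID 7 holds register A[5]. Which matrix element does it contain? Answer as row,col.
lane 7->7/4=1, 7 mod 4=3
i=5  r:1+0->1  c:2·3+1+8->15

1,15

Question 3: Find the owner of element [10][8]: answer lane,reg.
r: 10->gid=2,r8=1  c: 8->c8=1,tid=0,i&1=0
L=2*4+0=8  i=1*4+1*2+0=6

8,6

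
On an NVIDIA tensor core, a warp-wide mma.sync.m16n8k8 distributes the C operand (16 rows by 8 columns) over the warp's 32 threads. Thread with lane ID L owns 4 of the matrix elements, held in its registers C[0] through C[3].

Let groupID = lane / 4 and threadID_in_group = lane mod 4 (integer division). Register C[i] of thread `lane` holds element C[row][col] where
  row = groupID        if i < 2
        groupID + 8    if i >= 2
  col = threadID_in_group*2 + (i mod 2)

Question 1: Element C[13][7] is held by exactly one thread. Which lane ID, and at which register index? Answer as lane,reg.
23,3

r=13→G=5,rhi=1  c=7→T=3,p=1
L=5*4+3=23  i=1*2+1=3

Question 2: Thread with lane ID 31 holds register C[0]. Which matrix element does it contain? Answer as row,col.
7,6

lane 31->31/4=7, 31 mod 4=3
i=0  r:7+0->7  c:2·3+0->6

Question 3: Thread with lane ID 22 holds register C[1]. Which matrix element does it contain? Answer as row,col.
22: G=5,T=2
[1] (5+0,2*2+1) = (5,5)

5,5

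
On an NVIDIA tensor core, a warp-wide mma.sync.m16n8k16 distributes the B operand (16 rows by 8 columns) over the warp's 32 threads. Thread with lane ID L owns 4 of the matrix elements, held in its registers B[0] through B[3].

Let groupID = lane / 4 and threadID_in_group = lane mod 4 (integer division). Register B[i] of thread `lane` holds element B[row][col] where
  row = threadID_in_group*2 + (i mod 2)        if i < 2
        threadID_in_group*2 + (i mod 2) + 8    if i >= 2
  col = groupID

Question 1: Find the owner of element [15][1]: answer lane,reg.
7,3

c=1⇒gr=1  r=15⇒Rb=1,th=3,odd=1
L=1*4+3=7  i=1*2+1=3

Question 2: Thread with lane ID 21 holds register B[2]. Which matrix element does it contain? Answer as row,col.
lane 21→21/4=5, 21 mod 4=1
i=2  r:2·1+0+8→10  c:5

10,5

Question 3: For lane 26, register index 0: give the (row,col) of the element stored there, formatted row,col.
L=26⇒gr=26>>2=6, th=26&3=2
[0]⇒row 2·2+0+0=4  col gr=6

4,6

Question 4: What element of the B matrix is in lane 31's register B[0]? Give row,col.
6,7

lane 31⇒31/4=7, 31 mod 4=3
i=0  r:2·3+0+0⇒6  c:7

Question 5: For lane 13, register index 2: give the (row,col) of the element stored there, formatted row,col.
10,3

13: gr=3,th=1
[2] (1*2+0+8,3) = (10,3)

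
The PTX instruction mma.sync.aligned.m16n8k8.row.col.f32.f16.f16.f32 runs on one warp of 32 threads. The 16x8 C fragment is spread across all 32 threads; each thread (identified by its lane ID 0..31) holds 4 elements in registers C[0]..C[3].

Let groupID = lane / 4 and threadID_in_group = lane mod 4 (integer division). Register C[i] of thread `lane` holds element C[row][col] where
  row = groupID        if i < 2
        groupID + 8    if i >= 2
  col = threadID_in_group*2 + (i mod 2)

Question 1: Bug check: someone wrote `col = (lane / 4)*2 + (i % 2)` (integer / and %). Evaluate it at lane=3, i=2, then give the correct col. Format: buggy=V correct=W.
`(lane / 4)*2 + (i % 2)`[3,2]⇒0
3: gr=0,th=3
[2] (0+8,3*2+0) = (8,6)
col: 0 vs 6

buggy=0 correct=6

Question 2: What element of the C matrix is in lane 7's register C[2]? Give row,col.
L=7→G=7>>2=1, T=7&3=3
[2]→row 1+8=9  col 3·2+0=6

9,6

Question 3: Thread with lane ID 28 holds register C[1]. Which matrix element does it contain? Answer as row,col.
L=28⇒gr=28>>2=7, th=28&3=0
[1]⇒row 7+0=7  col 0·2+1=1

7,1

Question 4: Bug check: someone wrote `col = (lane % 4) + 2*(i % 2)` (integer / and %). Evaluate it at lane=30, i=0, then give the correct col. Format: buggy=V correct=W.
`(lane % 4) + 2*(i % 2)`[30,0]⇒2
30: gr=7,th=2
[0] (7+0,2*2+0) = (7,4)
col: 2 vs 4

buggy=2 correct=4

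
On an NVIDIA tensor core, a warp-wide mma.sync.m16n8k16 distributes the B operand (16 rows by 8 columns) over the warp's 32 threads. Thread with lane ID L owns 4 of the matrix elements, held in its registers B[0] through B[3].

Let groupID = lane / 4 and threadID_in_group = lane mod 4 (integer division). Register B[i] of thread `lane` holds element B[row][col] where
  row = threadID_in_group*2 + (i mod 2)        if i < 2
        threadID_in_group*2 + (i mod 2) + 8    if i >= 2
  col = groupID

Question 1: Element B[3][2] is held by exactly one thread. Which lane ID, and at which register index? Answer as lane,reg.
c=2→G=2  r=3→rhi=0,T=1,p=1
L=2*4+1=9  i=0*2+1=1

9,1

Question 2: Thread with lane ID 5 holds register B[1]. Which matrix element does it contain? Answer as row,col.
lane 5: gid=1 (5/4), tid=1 (5%4)
i=1: r=1*2+1+0=3, c=gid=1

3,1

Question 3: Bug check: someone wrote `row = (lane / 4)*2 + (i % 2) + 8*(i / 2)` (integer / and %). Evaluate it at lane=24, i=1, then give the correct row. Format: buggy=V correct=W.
`(lane / 4)*2 + (i % 2) + 8*(i / 2)`[24,1]->13
24: g=6,t=0
[1] (0*2+1+0,6) = (1,6)
row: 13 vs 1

buggy=13 correct=1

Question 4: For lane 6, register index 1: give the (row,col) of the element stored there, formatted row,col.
L=6⇒gr=6>>2=1, th=6&3=2
[1]⇒row 2·2+1+0=5  col gr=1

5,1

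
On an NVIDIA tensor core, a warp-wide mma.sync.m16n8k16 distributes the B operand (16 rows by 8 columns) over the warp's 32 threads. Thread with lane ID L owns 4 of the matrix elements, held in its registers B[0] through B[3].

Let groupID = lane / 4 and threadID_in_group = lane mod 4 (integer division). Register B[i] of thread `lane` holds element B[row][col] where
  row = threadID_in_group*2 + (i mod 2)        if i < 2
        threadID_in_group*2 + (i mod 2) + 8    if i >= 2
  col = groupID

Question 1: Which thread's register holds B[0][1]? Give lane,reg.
4,0

c=1→G=1  r=0→rhi=0,T=0,p=0
L=1*4+0=4  i=0*2+0=0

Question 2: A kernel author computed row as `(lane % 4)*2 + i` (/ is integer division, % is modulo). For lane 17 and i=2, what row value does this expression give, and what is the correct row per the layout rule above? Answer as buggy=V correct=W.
buggy=4 correct=10

`(lane % 4)*2 + i`[17,2]⇒4
L=17⇒gr=17>>2=4, th=17&3=1
[2]⇒row 1·2+0+8=10  col gr=4
row: 4 vs 10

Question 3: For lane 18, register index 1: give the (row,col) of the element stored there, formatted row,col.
18: gr=4,th=2
[1] (2*2+1+0,4) = (5,4)

5,4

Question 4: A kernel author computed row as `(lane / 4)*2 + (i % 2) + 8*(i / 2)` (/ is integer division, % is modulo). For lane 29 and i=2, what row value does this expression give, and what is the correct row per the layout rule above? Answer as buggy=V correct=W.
buggy=22 correct=10

`(lane / 4)*2 + (i % 2) + 8*(i / 2)`[29,2]=>22
29: grp=7,tig=1
[2] (1*2+0+8,7) = (10,7)
row: 22 vs 10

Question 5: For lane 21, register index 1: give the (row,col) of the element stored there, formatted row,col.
lane 21: G=5 (21/4), T=1 (21%4)
i=1: r=1*2+1+0=3, c=G=5

3,5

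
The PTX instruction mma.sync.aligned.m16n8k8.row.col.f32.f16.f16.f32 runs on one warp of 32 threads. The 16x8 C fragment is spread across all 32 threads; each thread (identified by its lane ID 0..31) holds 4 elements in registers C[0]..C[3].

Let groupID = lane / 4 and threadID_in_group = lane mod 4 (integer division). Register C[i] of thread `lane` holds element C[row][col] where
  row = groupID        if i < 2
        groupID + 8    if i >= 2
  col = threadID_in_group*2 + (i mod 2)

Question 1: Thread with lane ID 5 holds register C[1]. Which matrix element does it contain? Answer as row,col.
lane 5: gr=1 (5/4), th=1 (5%4)
i=1: r=1+0=1, c=1*2+1=3

1,3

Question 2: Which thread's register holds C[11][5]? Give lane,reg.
14,3

r: 11->gid=3,r8=1  c: 5->tid=2,i&1=1
L=3*4+2=14  i=1*2+1=3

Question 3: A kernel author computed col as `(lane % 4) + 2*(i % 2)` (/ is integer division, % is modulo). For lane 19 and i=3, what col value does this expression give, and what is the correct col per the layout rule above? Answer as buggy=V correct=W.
buggy=5 correct=7

`(lane % 4) + 2*(i % 2)`[19,3]⇒5
19: gr=4,th=3
[3] (4+8,3*2+1) = (12,7)
col: 5 vs 7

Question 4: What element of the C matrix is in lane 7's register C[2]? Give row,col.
lane 7->7/4=1, 7 mod 4=3
i=2  r:1+8->9  c:2·3+0->6

9,6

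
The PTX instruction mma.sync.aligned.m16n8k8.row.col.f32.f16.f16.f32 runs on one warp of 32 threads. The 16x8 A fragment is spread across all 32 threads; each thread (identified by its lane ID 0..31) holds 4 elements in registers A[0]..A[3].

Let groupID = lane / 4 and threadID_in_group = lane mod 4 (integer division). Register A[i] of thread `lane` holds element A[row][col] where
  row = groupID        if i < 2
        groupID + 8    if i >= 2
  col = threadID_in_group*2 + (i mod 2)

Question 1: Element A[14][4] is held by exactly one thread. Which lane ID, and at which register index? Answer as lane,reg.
26,2

r: 14->gid=6,r8=1  c: 4->tid=2,i&1=0
L=6*4+2=26  i=1*2+0=2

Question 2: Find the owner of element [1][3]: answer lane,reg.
5,1

r: 1->gid=1,r8=0  c: 3->tid=1,i&1=1
L=1*4+1=5  i=0*2+1=1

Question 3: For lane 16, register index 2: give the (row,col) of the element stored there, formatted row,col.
12,0

lane 16→16/4=4, 16 mod 4=0
i=2  r:4+8→12  c:2·0+0→0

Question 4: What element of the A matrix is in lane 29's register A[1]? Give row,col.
7,3

lane 29⇒29/4=7, 29 mod 4=1
i=1  r:7+0⇒7  c:2·1+1⇒3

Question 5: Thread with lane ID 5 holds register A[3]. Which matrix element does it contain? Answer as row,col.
L=5→G=5>>2=1, T=5&3=1
[3]→row 1+8=9  col 1·2+1=3

9,3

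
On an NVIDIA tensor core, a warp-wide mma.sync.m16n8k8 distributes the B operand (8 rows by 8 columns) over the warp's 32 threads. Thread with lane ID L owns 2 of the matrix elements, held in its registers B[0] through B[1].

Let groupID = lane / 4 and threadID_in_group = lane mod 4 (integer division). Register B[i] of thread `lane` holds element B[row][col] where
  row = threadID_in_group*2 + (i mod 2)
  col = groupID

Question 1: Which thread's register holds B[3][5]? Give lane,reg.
c:5=>grp=5  r:3=>tig=1,lo=1
L=5*4+1=21  i=1=1

21,1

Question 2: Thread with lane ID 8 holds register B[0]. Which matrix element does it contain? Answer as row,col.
0,2

lane 8: g=2 (8/4), t=0 (8%4)
i=0: r=0*2+0=0, c=g=2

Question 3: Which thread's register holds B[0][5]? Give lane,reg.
20,0

c=5->g=5  r=0->t=0,b0=0
L=5*4+0=20  i=0=0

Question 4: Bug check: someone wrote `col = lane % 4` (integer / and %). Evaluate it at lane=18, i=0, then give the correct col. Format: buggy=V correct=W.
buggy=2 correct=4

`lane % 4`[18,0]->2
L=18->g=18>>2=4, t=18&3=2
[0]->row 2·2+0=4  col g=4
col: 2 vs 4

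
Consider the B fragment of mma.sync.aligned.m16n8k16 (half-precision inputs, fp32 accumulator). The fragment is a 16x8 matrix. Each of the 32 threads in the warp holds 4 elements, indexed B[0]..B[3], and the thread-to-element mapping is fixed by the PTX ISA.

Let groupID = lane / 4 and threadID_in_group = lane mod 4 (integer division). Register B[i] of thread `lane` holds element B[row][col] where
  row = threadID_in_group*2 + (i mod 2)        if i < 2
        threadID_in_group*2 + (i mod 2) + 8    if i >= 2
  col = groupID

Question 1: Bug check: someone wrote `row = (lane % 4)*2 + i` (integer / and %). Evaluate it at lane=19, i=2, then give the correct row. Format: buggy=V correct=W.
buggy=8 correct=14

`(lane % 4)*2 + i`[19,2]->8
19: gid=4,tid=3
[2] (3*2+0+8,4) = (14,4)
row: 8 vs 14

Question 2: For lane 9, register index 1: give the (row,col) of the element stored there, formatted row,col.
lane 9: G=2 (9/4), T=1 (9%4)
i=1: r=1*2+1+0=3, c=G=2

3,2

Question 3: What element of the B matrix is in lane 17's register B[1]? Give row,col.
3,4

L=17⇒gr=17>>2=4, th=17&3=1
[1]⇒row 1·2+1+0=3  col gr=4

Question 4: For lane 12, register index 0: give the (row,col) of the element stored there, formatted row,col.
0,3

12: gr=3,th=0
[0] (0*2+0+0,3) = (0,3)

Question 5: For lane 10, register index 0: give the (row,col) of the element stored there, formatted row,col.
4,2

lane 10->10/4=2, 10 mod 4=2
i=0  r:2·2+0+0->4  c:2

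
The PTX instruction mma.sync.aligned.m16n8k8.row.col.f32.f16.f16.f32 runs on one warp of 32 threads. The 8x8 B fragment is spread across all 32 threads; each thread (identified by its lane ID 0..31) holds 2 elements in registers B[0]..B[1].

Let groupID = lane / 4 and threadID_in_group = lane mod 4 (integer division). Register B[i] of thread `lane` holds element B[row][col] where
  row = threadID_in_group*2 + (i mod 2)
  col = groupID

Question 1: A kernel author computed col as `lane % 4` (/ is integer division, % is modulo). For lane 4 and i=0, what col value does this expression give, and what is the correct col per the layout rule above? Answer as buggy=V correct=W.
buggy=0 correct=1

`lane % 4`[4,0]->0
lane 4->4/4=1, 4 mod 4=0
i=0  r:2·0+0->0  c:1
col: 0 vs 1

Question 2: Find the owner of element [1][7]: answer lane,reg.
c: 7->gid=7  r: 1->tid=0,i&1=1
L=7*4+0=28  i=1=1

28,1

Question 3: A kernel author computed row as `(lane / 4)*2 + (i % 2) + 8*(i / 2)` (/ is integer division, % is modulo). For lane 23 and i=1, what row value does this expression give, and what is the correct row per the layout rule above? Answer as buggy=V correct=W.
buggy=11 correct=7

`(lane / 4)*2 + (i % 2) + 8*(i / 2)`[23,1]->11
L=23->g=23>>2=5, t=23&3=3
[1]->row 3·2+1=7  col g=5
row: 11 vs 7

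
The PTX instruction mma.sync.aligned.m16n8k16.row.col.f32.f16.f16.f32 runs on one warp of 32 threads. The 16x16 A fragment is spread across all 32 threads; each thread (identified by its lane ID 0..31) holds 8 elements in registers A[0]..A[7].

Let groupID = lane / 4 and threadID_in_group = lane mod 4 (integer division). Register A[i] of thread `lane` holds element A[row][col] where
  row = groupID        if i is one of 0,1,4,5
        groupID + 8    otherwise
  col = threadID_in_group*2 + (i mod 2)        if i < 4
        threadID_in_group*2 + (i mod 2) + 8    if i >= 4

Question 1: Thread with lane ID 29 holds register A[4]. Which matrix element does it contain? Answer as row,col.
lane 29: G=7 (29/4), T=1 (29%4)
i=4: r=7+0=7, c=1*2+0+8=10

7,10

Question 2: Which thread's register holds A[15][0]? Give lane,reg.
28,2

r=15→G=7,rhi=1  c=0→chi=0,T=0,p=0
L=7*4+0=28  i=0*4+1*2+0=2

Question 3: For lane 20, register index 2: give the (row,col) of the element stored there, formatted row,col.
lane 20: grp=5 (20/4), tig=0 (20%4)
i=2: r=5+8=13, c=0*2+0+0=0

13,0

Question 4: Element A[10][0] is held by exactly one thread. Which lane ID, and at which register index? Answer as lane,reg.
r=10->g=2,rb=1  c=0->cb=0,t=0,b0=0
L=2*4+0=8  i=0*4+1*2+0=2

8,2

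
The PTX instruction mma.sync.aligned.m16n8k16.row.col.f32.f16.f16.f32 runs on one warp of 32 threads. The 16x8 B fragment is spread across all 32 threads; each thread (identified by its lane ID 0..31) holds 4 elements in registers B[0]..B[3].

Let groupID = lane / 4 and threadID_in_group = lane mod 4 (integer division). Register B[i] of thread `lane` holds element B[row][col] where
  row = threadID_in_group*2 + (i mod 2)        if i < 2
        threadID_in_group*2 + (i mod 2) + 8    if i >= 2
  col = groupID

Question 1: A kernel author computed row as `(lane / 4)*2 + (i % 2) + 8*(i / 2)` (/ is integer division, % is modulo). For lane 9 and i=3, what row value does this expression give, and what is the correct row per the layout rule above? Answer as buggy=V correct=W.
`(lane / 4)*2 + (i % 2) + 8*(i / 2)`[9,3]->13
9: gid=2,tid=1
[3] (1*2+1+8,2) = (11,2)
row: 13 vs 11

buggy=13 correct=11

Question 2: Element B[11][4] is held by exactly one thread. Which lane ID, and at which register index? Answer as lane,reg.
17,3

c:4=>grp=4  r:11=>rB=1,tig=1,lo=1
L=4*4+1=17  i=1*2+1=3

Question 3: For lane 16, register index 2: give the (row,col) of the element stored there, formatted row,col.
lane 16: gr=4 (16/4), th=0 (16%4)
i=2: r=0*2+0+8=8, c=gr=4

8,4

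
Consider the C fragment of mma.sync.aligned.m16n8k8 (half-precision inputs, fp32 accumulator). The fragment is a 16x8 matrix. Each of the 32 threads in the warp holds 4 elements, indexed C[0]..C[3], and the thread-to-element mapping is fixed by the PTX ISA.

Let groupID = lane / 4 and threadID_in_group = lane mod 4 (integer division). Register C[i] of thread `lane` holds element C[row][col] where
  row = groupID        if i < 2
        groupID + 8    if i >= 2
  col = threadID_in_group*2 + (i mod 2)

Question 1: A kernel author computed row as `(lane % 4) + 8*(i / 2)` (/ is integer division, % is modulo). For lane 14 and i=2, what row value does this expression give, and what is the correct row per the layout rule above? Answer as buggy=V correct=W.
`(lane % 4) + 8*(i / 2)`[14,2]->10
L=14->gid=14>>2=3, tid=14&3=2
[2]->row 3+8=11  col 2·2+0=4
row: 10 vs 11

buggy=10 correct=11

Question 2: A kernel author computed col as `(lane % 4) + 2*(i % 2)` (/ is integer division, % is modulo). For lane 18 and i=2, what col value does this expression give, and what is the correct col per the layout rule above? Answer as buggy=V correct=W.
buggy=2 correct=4

`(lane % 4) + 2*(i % 2)`[18,2]=>2
lane 18: grp=4 (18/4), tig=2 (18%4)
i=2: r=4+8=12, c=2*2+0=4
col: 2 vs 4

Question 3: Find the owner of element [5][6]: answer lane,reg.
23,0

r: 5->gid=5,r8=0  c: 6->tid=3,i&1=0
L=5*4+3=23  i=0*2+0=0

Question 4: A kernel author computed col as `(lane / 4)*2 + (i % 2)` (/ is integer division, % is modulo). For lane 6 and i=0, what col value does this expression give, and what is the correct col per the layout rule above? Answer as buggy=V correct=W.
buggy=2 correct=4

`(lane / 4)*2 + (i % 2)`[6,0]->2
L=6->g=6>>2=1, t=6&3=2
[0]->row 1+0=1  col 2·2+0=4
col: 2 vs 4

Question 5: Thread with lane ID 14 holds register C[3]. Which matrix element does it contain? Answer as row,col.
L=14->g=14>>2=3, t=14&3=2
[3]->row 3+8=11  col 2·2+1=5

11,5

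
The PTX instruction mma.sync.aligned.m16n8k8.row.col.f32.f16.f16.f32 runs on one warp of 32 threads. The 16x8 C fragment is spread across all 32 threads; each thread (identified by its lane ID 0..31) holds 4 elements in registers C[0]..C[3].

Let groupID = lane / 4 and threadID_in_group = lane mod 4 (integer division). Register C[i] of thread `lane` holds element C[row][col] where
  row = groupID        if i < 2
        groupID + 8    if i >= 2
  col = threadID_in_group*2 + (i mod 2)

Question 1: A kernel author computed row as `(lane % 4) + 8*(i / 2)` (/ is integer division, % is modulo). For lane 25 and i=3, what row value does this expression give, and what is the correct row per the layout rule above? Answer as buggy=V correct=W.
buggy=9 correct=14

`(lane % 4) + 8*(i / 2)`[25,3]→9
lane 25: G=6 (25/4), T=1 (25%4)
i=3: r=6+8=14, c=1*2+1=3
row: 9 vs 14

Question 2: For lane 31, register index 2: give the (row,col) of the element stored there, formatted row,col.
L=31→G=31>>2=7, T=31&3=3
[2]→row 7+8=15  col 3·2+0=6

15,6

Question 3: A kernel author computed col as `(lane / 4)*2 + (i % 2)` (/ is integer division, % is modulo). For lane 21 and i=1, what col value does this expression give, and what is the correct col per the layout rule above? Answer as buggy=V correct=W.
buggy=11 correct=3

`(lane / 4)*2 + (i % 2)`[21,1]⇒11
21: gr=5,th=1
[1] (5+0,1*2+1) = (5,3)
col: 11 vs 3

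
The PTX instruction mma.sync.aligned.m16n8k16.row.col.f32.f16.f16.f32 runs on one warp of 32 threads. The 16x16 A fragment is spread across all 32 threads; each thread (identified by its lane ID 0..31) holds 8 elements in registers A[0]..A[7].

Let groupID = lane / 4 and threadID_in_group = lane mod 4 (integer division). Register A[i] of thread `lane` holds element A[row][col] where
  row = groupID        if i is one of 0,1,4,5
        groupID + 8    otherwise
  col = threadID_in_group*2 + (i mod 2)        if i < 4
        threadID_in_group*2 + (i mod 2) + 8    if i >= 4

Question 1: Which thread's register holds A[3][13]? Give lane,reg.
14,5

r=3⇒gr=3,Rb=0  c=13⇒Cb=1,th=2,odd=1
L=3*4+2=14  i=1*4+0*2+1=5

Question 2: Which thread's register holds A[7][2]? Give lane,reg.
r=7→G=7,rhi=0  c=2→chi=0,T=1,p=0
L=7*4+1=29  i=0*4+0*2+0=0

29,0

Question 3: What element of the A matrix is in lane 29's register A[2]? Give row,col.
15,2

lane 29->29/4=7, 29 mod 4=1
i=2  r:7+8->15  c:2·1+0+0->2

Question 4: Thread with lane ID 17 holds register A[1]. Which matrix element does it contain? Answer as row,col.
lane 17⇒17/4=4, 17 mod 4=1
i=1  r:4+0⇒4  c:2·1+1+0⇒3

4,3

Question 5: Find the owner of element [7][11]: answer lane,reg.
r=7⇒gr=7,Rb=0  c=11⇒Cb=1,th=1,odd=1
L=7*4+1=29  i=1*4+0*2+1=5

29,5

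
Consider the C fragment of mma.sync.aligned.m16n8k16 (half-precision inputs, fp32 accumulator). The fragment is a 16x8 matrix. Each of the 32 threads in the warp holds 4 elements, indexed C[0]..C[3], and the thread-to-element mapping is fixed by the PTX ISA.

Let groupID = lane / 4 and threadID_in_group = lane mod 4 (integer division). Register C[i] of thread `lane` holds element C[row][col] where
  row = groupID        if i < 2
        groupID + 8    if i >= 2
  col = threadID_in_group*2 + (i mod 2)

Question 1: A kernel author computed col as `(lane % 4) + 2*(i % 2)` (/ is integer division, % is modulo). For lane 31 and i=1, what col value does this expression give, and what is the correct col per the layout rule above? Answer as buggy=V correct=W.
`(lane % 4) + 2*(i % 2)`[31,1]->5
lane 31->31/4=7, 31 mod 4=3
i=1  r:7+0->7  c:2·3+1->7
col: 5 vs 7

buggy=5 correct=7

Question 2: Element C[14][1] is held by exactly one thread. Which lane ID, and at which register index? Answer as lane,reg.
r=14→G=6,rhi=1  c=1→T=0,p=1
L=6*4+0=24  i=1*2+1=3

24,3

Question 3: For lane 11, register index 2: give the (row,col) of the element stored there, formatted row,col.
10,6

lane 11: G=2 (11/4), T=3 (11%4)
i=2: r=2+8=10, c=3*2+0=6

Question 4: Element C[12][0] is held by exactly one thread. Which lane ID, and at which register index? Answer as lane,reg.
r=12->g=4,rb=1  c=0->t=0,b0=0
L=4*4+0=16  i=1*2+0=2

16,2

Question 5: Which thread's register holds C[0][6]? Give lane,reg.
3,0

r:0=>grp=0,rB=0  c:6=>tig=3,lo=0
L=0*4+3=3  i=0*2+0=0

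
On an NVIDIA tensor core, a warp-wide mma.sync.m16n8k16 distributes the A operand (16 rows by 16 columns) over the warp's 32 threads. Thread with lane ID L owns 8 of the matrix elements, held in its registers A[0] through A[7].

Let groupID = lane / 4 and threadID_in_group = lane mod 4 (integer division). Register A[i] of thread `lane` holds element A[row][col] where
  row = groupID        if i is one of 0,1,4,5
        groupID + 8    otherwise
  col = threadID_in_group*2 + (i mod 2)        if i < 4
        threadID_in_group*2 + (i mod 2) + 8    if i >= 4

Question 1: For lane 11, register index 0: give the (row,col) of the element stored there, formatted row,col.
11: gid=2,tid=3
[0] (2+0,3*2+0+0) = (2,6)

2,6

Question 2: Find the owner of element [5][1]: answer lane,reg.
r=5→G=5,rhi=0  c=1→chi=0,T=0,p=1
L=5*4+0=20  i=0*4+0*2+1=1

20,1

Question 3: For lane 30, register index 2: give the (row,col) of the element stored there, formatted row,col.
L=30→G=30>>2=7, T=30&3=2
[2]→row 7+8=15  col 2·2+0+0=4

15,4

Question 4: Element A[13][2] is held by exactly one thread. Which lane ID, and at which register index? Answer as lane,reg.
21,2

r=13->g=5,rb=1  c=2->cb=0,t=1,b0=0
L=5*4+1=21  i=0*4+1*2+0=2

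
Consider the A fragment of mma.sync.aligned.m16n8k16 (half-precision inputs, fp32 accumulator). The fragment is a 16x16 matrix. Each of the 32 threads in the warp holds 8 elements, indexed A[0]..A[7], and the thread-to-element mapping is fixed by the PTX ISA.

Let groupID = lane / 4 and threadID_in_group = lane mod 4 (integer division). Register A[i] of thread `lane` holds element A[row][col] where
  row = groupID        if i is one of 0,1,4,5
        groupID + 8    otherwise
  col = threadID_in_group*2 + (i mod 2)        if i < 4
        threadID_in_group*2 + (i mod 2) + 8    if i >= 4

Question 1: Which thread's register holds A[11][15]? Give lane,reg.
15,7

r: 11->gid=3,r8=1  c: 15->c8=1,tid=3,i&1=1
L=3*4+3=15  i=1*4+1*2+1=7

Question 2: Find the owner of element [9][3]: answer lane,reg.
5,3

r=9→G=1,rhi=1  c=3→chi=0,T=1,p=1
L=1*4+1=5  i=0*4+1*2+1=3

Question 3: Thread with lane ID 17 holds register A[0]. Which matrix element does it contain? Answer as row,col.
lane 17->17/4=4, 17 mod 4=1
i=0  r:4+0->4  c:2·1+0+0->2

4,2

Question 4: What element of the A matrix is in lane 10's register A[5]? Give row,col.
2,13

lane 10: gid=2 (10/4), tid=2 (10%4)
i=5: r=2+0=2, c=2*2+1+8=13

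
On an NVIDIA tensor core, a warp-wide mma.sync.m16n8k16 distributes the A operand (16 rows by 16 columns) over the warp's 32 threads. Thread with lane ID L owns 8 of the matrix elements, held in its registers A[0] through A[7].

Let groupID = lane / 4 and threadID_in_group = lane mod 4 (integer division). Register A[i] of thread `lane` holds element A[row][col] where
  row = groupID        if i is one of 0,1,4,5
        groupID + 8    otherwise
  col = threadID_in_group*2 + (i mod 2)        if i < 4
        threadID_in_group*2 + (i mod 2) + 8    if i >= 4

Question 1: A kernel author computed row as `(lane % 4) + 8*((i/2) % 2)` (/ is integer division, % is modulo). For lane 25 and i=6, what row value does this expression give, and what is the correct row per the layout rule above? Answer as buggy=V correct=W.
buggy=9 correct=14

`(lane % 4) + 8*((i/2) % 2)`[25,6]=>9
lane 25: grp=6 (25/4), tig=1 (25%4)
i=6: r=6+8=14, c=1*2+0+8=10
row: 9 vs 14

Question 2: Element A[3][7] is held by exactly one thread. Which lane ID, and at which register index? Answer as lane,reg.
15,1

r: 3->gid=3,r8=0  c: 7->c8=0,tid=3,i&1=1
L=3*4+3=15  i=0*4+0*2+1=1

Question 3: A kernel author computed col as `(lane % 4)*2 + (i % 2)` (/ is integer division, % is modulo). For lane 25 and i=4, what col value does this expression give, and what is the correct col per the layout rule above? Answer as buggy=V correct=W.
buggy=2 correct=10

`(lane % 4)*2 + (i % 2)`[25,4]->2
lane 25->25/4=6, 25 mod 4=1
i=4  r:6+0->6  c:2·1+0+8->10
col: 2 vs 10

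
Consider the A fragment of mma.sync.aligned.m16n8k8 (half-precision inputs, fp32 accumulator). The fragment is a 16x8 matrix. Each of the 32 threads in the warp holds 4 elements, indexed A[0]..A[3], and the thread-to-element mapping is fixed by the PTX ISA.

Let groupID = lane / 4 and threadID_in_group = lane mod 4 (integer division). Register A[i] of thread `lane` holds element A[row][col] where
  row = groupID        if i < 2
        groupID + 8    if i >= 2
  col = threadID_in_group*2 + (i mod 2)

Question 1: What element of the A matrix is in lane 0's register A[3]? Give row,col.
8,1

0: gid=0,tid=0
[3] (0+8,0*2+1) = (8,1)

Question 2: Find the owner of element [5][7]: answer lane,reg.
r=5→G=5,rhi=0  c=7→T=3,p=1
L=5*4+3=23  i=0*2+1=1

23,1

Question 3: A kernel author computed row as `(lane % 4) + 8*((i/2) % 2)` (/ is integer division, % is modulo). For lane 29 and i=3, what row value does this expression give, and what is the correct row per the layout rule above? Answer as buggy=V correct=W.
`(lane % 4) + 8*((i/2) % 2)`[29,3]→9
L=29→G=29>>2=7, T=29&3=1
[3]→row 7+8=15  col 1·2+1=3
row: 9 vs 15

buggy=9 correct=15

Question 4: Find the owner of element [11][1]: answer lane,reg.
12,3

r=11⇒gr=3,Rb=1  c=1⇒th=0,odd=1
L=3*4+0=12  i=1*2+1=3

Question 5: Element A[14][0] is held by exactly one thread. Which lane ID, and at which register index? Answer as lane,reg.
r:14=>grp=6,rB=1  c:0=>tig=0,lo=0
L=6*4+0=24  i=1*2+0=2

24,2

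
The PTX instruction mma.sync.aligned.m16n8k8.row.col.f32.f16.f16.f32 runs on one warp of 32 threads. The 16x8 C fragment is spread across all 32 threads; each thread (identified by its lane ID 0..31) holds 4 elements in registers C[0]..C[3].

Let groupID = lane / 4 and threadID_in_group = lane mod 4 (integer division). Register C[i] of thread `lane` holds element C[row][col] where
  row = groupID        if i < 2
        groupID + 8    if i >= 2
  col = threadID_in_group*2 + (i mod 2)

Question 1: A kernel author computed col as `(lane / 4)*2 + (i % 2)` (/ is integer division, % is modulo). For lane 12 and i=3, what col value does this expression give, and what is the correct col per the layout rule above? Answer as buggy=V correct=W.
`(lane / 4)*2 + (i % 2)`[12,3]->7
L=12->g=12>>2=3, t=12&3=0
[3]->row 3+8=11  col 0·2+1=1
col: 7 vs 1

buggy=7 correct=1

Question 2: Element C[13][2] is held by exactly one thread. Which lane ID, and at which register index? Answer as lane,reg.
r=13→G=5,rhi=1  c=2→T=1,p=0
L=5*4+1=21  i=1*2+0=2

21,2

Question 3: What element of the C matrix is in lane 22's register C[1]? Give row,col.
5,5

lane 22: gid=5 (22/4), tid=2 (22%4)
i=1: r=5+0=5, c=2*2+1=5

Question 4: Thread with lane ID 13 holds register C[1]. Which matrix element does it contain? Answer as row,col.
3,3

L=13⇒gr=13>>2=3, th=13&3=1
[1]⇒row 3+0=3  col 1·2+1=3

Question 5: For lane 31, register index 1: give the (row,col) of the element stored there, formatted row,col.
7,7

lane 31->31/4=7, 31 mod 4=3
i=1  r:7+0->7  c:2·3+1->7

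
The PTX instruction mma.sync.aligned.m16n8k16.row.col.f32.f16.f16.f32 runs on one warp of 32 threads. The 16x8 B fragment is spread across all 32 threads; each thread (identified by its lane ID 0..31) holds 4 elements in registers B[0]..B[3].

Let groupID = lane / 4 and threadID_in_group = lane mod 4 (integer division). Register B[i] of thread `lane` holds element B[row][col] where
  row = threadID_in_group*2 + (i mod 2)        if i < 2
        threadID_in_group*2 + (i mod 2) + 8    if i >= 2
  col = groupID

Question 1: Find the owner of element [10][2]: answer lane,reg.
9,2

c=2⇒gr=2  r=10⇒Rb=1,th=1,odd=0
L=2*4+1=9  i=1*2+0=2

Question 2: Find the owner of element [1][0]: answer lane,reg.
c=0→G=0  r=1→rhi=0,T=0,p=1
L=0*4+0=0  i=0*2+1=1

0,1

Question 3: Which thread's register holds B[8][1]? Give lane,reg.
c: 1->gid=1  r: 8->r8=1,tid=0,i&1=0
L=1*4+0=4  i=1*2+0=2

4,2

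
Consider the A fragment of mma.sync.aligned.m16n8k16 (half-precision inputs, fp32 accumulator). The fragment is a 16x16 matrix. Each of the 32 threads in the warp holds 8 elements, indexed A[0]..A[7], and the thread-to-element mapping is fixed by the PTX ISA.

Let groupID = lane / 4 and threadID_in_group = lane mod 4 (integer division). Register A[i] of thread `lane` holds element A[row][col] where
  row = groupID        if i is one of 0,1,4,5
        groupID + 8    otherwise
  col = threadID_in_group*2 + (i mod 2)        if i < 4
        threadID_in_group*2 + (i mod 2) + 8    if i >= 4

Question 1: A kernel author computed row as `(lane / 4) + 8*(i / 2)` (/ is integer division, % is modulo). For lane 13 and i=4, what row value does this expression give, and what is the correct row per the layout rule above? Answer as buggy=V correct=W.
buggy=19 correct=3

`(lane / 4) + 8*(i / 2)`[13,4]->19
lane 13->13/4=3, 13 mod 4=1
i=4  r:3+0->3  c:2·1+0+8->10
row: 19 vs 3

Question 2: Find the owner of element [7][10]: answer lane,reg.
r:7=>grp=7,rB=0  c:10=>cB=1,tig=1,lo=0
L=7*4+1=29  i=1*4+0*2+0=4

29,4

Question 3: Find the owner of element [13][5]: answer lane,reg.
22,3

r=13->g=5,rb=1  c=5->cb=0,t=2,b0=1
L=5*4+2=22  i=0*4+1*2+1=3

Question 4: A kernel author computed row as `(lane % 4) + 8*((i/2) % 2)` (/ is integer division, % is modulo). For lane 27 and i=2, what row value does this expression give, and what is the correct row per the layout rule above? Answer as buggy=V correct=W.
`(lane % 4) + 8*((i/2) % 2)`[27,2]→11
lane 27→27/4=6, 27 mod 4=3
i=2  r:6+8→14  c:2·3+0+0→6
row: 11 vs 14

buggy=11 correct=14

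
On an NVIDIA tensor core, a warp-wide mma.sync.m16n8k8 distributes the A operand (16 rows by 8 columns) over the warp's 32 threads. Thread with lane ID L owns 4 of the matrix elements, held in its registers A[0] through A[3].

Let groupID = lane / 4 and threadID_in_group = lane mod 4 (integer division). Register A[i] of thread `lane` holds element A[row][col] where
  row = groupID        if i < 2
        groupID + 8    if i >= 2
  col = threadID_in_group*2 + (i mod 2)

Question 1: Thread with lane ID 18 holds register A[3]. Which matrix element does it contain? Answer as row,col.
L=18→G=18>>2=4, T=18&3=2
[3]→row 4+8=12  col 2·2+1=5

12,5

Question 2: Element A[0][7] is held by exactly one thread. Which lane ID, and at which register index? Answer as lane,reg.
3,1

r: 0->gid=0,r8=0  c: 7->tid=3,i&1=1
L=0*4+3=3  i=0*2+1=1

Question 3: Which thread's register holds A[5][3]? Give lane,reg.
21,1

r: 5->gid=5,r8=0  c: 3->tid=1,i&1=1
L=5*4+1=21  i=0*2+1=1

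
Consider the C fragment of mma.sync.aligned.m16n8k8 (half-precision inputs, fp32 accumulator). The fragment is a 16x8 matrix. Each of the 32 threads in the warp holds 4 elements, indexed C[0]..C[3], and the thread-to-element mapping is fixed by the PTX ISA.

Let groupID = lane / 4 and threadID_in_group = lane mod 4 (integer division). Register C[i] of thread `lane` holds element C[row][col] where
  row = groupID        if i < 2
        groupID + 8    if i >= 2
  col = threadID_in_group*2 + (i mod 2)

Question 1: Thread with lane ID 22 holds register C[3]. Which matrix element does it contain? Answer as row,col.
L=22->g=22>>2=5, t=22&3=2
[3]->row 5+8=13  col 2·2+1=5

13,5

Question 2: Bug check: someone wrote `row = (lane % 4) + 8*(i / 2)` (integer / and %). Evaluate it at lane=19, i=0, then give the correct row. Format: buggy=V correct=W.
`(lane % 4) + 8*(i / 2)`[19,0]=>3
19: grp=4,tig=3
[0] (4+0,3*2+0) = (4,6)
row: 3 vs 4

buggy=3 correct=4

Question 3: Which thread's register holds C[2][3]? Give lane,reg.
9,1

r=2→G=2,rhi=0  c=3→T=1,p=1
L=2*4+1=9  i=0*2+1=1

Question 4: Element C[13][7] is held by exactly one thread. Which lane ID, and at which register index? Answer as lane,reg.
23,3

r=13->g=5,rb=1  c=7->t=3,b0=1
L=5*4+3=23  i=1*2+1=3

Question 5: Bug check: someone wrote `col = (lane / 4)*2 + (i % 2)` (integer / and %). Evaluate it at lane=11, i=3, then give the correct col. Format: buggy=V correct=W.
buggy=5 correct=7

`(lane / 4)*2 + (i % 2)`[11,3]→5
L=11→G=11>>2=2, T=11&3=3
[3]→row 2+8=10  col 3·2+1=7
col: 5 vs 7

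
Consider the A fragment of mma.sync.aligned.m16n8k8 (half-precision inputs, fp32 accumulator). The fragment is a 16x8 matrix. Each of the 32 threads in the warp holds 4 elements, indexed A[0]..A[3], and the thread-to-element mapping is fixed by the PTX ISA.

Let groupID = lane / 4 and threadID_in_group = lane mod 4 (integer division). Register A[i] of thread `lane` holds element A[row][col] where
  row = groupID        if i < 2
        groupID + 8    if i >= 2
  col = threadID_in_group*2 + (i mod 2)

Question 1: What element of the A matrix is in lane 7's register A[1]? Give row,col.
lane 7=>7/4=1, 7 mod 4=3
i=1  r:1+0=>1  c:2·3+1=>7

1,7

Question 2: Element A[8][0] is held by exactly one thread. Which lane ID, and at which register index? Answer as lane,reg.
r=8→G=0,rhi=1  c=0→T=0,p=0
L=0*4+0=0  i=1*2+0=2

0,2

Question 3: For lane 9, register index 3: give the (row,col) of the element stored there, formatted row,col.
10,3

L=9=>grp=9>>2=2, tig=9&3=1
[3]=>row 2+8=10  col 1·2+1=3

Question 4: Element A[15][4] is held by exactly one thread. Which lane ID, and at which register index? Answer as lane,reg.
r=15->g=7,rb=1  c=4->t=2,b0=0
L=7*4+2=30  i=1*2+0=2

30,2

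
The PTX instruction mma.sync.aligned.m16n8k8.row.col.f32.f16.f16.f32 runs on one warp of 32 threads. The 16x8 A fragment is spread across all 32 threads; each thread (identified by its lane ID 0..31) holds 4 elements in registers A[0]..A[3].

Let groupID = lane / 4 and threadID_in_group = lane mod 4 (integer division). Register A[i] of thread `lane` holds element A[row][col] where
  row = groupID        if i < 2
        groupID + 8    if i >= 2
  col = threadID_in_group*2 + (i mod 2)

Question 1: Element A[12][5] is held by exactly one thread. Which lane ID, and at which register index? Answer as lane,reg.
18,3

r=12⇒gr=4,Rb=1  c=5⇒th=2,odd=1
L=4*4+2=18  i=1*2+1=3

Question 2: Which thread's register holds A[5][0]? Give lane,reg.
20,0

r=5⇒gr=5,Rb=0  c=0⇒th=0,odd=0
L=5*4+0=20  i=0*2+0=0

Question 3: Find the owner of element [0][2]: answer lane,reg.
1,0

r:0=>grp=0,rB=0  c:2=>tig=1,lo=0
L=0*4+1=1  i=0*2+0=0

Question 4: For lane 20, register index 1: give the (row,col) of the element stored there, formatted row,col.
5,1

lane 20: grp=5 (20/4), tig=0 (20%4)
i=1: r=5+0=5, c=0*2+1=1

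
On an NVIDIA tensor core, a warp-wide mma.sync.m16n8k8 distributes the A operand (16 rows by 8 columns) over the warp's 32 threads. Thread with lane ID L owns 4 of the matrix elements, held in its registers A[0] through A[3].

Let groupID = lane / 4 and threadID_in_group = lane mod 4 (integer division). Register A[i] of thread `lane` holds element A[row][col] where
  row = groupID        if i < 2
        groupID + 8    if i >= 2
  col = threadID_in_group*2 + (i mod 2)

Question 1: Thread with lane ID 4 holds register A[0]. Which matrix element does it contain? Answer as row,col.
L=4->gid=4>>2=1, tid=4&3=0
[0]->row 1+0=1  col 0·2+0=0

1,0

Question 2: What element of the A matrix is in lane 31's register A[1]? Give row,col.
lane 31: grp=7 (31/4), tig=3 (31%4)
i=1: r=7+0=7, c=3*2+1=7

7,7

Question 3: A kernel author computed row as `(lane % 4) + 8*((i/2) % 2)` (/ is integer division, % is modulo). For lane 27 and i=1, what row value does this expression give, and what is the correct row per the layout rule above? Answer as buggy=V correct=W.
buggy=3 correct=6

`(lane % 4) + 8*((i/2) % 2)`[27,1]⇒3
lane 27⇒27/4=6, 27 mod 4=3
i=1  r:6+0⇒6  c:2·3+1⇒7
row: 3 vs 6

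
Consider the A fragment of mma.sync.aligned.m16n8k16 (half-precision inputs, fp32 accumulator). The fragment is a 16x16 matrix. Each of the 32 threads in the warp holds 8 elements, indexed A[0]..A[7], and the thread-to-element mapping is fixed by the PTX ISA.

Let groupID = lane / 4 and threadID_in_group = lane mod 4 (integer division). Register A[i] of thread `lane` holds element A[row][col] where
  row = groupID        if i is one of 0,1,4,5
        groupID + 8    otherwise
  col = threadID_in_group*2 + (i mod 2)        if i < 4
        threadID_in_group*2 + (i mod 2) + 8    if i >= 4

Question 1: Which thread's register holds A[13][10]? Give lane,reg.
r=13->g=5,rb=1  c=10->cb=1,t=1,b0=0
L=5*4+1=21  i=1*4+1*2+0=6

21,6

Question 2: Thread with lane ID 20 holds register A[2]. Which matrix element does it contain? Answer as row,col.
lane 20: g=5 (20/4), t=0 (20%4)
i=2: r=5+8=13, c=0*2+0+0=0

13,0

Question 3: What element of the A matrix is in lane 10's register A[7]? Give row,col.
10,13

L=10->g=10>>2=2, t=10&3=2
[7]->row 2+8=10  col 2·2+1+8=13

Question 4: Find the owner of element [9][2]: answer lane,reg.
r=9⇒gr=1,Rb=1  c=2⇒Cb=0,th=1,odd=0
L=1*4+1=5  i=0*4+1*2+0=2

5,2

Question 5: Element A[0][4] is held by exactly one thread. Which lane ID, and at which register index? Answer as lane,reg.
2,0

r:0=>grp=0,rB=0  c:4=>cB=0,tig=2,lo=0
L=0*4+2=2  i=0*4+0*2+0=0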